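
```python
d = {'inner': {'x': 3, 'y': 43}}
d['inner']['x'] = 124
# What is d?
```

After line 1: d = {'inner': {'x': 3, 'y': 43}}
After line 2 (inner x overwritten): d = {'inner': {'x': 124, 'y': 43}}

{'inner': {'x': 124, 'y': 43}}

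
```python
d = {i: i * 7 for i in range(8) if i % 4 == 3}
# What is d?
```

{3: 21, 7: 49}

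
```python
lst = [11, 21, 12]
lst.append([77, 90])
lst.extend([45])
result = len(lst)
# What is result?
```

After line 1: lst = [11, 21, 12]
After line 2 (append adds [77, 90] as single element): lst = [11, 21, 12, [77, 90]]
After line 3 (extend unpacks [45], adds 45): lst = [11, 21, 12, [77, 90], 45]
After line 4: result = len(lst) = 5

5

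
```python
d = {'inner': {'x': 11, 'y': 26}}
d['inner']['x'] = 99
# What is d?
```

After line 1: d = {'inner': {'x': 11, 'y': 26}}
After line 2 (inner x overwritten): d = {'inner': {'x': 99, 'y': 26}}

{'inner': {'x': 99, 'y': 26}}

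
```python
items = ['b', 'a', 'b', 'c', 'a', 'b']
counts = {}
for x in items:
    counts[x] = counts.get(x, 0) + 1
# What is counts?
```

Initial: counts = {}, items = ['b', 'a', 'b', 'c', 'a', 'b']
See 'b': counts = {'b': 1}
See 'a': counts = {'b': 1, 'a': 1}
See 'b': counts = {'b': 2, 'a': 1}
See 'c': counts = {'b': 2, 'a': 1, 'c': 1}
See 'a': counts = {'b': 2, 'a': 2, 'c': 1}
See 'b': counts = {'b': 3, 'a': 2, 'c': 1}

{'b': 3, 'a': 2, 'c': 1}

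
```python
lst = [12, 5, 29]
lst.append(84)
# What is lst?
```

[12, 5, 29, 84]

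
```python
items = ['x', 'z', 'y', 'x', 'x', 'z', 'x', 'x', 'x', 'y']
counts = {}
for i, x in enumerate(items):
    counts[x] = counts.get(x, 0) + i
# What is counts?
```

Initial: counts = {}, items = ['x', 'z', 'y', 'x', 'x', 'z', 'x', 'x', 'x', 'y']
i=0, x='x': counts = {'x': 0}
i=1, x='z': counts = {'x': 0, 'z': 1}
i=2, x='y': counts = {'x': 0, 'z': 1, 'y': 2}
i=3, x='x': counts = {'x': 3, 'z': 1, 'y': 2}
i=4, x='x': counts = {'x': 7, 'z': 1, 'y': 2}
i=5, x='z': counts = {'x': 7, 'z': 6, 'y': 2}
i=6, x='x': counts = {'x': 13, 'z': 6, 'y': 2}
i=7, x='x': counts = {'x': 20, 'z': 6, 'y': 2}
i=8, x='x': counts = {'x': 28, 'z': 6, 'y': 2}
i=9, x='y': counts = {'x': 28, 'z': 6, 'y': 11}

{'x': 28, 'z': 6, 'y': 11}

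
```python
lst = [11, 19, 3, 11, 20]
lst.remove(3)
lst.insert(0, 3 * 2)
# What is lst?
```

After line 1: lst = [11, 19, 3, 11, 20]
After line 2 (remove first 3): lst = [11, 19, 11, 20]
After line 3 (insert 6 at index 0): lst = [6, 11, 19, 11, 20]

[6, 11, 19, 11, 20]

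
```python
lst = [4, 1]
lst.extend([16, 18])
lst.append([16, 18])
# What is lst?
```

After line 1: lst = [4, 1]
After line 2 (extend unpacks [16, 18]): lst = [4, 1, 16, 18]
After line 3 (append adds [16, 18] as single element): lst = [4, 1, 16, 18, [16, 18]]

[4, 1, 16, 18, [16, 18]]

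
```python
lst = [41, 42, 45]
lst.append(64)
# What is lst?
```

[41, 42, 45, 64]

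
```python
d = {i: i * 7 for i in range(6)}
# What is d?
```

{0: 0, 1: 7, 2: 14, 3: 21, 4: 28, 5: 35}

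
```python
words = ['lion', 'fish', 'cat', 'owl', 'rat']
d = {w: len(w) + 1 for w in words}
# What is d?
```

{'lion': 5, 'fish': 5, 'cat': 4, 'owl': 4, 'rat': 4}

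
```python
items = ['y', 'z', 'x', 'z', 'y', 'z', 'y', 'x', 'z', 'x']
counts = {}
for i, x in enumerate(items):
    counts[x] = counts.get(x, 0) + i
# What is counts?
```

Initial: counts = {}, items = ['y', 'z', 'x', 'z', 'y', 'z', 'y', 'x', 'z', 'x']
i=0, x='y': counts = {'y': 0}
i=1, x='z': counts = {'y': 0, 'z': 1}
i=2, x='x': counts = {'y': 0, 'z': 1, 'x': 2}
i=3, x='z': counts = {'y': 0, 'z': 4, 'x': 2}
i=4, x='y': counts = {'y': 4, 'z': 4, 'x': 2}
i=5, x='z': counts = {'y': 4, 'z': 9, 'x': 2}
i=6, x='y': counts = {'y': 10, 'z': 9, 'x': 2}
i=7, x='x': counts = {'y': 10, 'z': 9, 'x': 9}
i=8, x='z': counts = {'y': 10, 'z': 17, 'x': 9}
i=9, x='x': counts = {'y': 10, 'z': 17, 'x': 18}

{'y': 10, 'z': 17, 'x': 18}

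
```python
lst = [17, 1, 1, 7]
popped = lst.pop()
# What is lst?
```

[17, 1, 1]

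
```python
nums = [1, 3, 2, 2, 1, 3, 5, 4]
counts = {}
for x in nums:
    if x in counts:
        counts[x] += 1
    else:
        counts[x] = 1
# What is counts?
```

Initial: counts = {}, nums = [1, 3, 2, 2, 1, 3, 5, 4]
See 1: counts = {1: 1}
See 3: counts = {1: 1, 3: 1}
See 2: counts = {1: 1, 3: 1, 2: 1}
See 2: counts = {1: 1, 3: 1, 2: 2}
See 1: counts = {1: 2, 3: 1, 2: 2}
See 3: counts = {1: 2, 3: 2, 2: 2}
See 5: counts = {1: 2, 3: 2, 2: 2, 5: 1}
See 4: counts = {1: 2, 3: 2, 2: 2, 5: 1, 4: 1}

{1: 2, 3: 2, 2: 2, 5: 1, 4: 1}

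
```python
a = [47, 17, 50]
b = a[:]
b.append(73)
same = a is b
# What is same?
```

After line 1: a = [47, 17, 50]
After line 2 (b = a[:] is a shallow copy, new object): a = [47, 17, 50], b = [47, 17, 50]
After line 3 (append only mutates b): a = [47, 17, 50], b = [47, 17, 50, 73]
After line 4 (same = a is b; different objects -> False): same = False

False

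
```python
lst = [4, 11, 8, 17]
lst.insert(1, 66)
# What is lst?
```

[4, 66, 11, 8, 17]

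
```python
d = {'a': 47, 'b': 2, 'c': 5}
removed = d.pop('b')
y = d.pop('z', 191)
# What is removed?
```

After line 1: d = {'a': 47, 'b': 2, 'c': 5}
After line 2 (pop 'b' returns 2): d = {'a': 47, 'c': 5}, removed = 2
After line 3 (pop 'z' missing, returns default 191): d = {'a': 47, 'c': 5}, y = 191

2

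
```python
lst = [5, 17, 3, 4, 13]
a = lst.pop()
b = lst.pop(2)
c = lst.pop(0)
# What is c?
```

After line 1: lst = [5, 17, 3, 4, 13]
After line 2 (pop() -> a = 13): lst = [5, 17, 3, 4]
After line 3 (pop(2) -> b = 3): lst = [5, 17, 4]
After line 4 (pop(0) -> c = 5): lst = [17, 4]

5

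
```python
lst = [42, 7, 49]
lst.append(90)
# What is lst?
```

[42, 7, 49, 90]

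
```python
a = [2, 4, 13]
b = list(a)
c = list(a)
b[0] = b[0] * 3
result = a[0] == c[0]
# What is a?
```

After line 1: a = [2, 4, 13]
After line 2 (b = list(a), copy): a = [2, 4, 13], b = [2, 4, 13]
After line 3 (c = list(a) is a copy, new object): c = [2, 4, 13]
After line 4 (b[0] = 2 * 3 = 6; only b mutates (copy)): a = [2, 4, 13], b = [6, 4, 13], c = [2, 4, 13]
After line 5 (a[0] = 2, c[0] = 2; result = True)

[2, 4, 13]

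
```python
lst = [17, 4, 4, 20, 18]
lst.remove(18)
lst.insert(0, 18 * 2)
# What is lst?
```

After line 1: lst = [17, 4, 4, 20, 18]
After line 2 (remove first 18): lst = [17, 4, 4, 20]
After line 3 (insert 36 at index 0): lst = [36, 17, 4, 4, 20]

[36, 17, 4, 4, 20]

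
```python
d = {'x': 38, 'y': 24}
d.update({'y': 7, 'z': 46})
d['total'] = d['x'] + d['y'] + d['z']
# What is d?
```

After line 1: d = {'x': 38, 'y': 24}
After line 2 (y overwritten, z added): d = {'x': 38, 'y': 7, 'z': 46}
After line 3 (total = 38 + 7 + 46 = 91): d = {'x': 38, 'y': 7, 'z': 46, 'total': 91}

{'x': 38, 'y': 7, 'z': 46, 'total': 91}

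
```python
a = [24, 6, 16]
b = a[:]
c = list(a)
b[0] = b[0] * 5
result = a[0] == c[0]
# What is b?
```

After line 1: a = [24, 6, 16]
After line 2 (b = a[:], copy): a = [24, 6, 16], b = [24, 6, 16]
After line 3 (c = list(a) is a copy, new object): c = [24, 6, 16]
After line 4 (b[0] = 24 * 5 = 120; only b mutates (copy)): a = [24, 6, 16], b = [120, 6, 16], c = [24, 6, 16]
After line 5 (a[0] = 24, c[0] = 24; result = True)

[120, 6, 16]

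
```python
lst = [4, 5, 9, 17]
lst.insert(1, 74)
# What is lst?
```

[4, 74, 5, 9, 17]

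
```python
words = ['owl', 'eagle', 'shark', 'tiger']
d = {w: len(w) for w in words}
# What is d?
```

{'owl': 3, 'eagle': 5, 'shark': 5, 'tiger': 5}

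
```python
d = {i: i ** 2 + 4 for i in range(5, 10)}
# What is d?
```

{5: 29, 6: 40, 7: 53, 8: 68, 9: 85}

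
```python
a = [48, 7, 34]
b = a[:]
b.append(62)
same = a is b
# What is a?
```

After line 1: a = [48, 7, 34]
After line 2 (b = a[:] is a shallow copy, new object): a = [48, 7, 34], b = [48, 7, 34]
After line 3 (append only mutates b): a = [48, 7, 34], b = [48, 7, 34, 62]
After line 4 (same = a is b; different objects -> False): same = False

[48, 7, 34]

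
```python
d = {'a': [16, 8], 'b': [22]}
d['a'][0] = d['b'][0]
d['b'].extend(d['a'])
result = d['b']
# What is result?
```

After line 1: d = {'a': [16, 8], 'b': [22]}
After line 2 (a[0] = b[0] = 22): d = {'a': [22, 8], 'b': [22]}
After line 3 (b.extend(a) appends [22, 8]): d = {'a': [22, 8], 'b': [22, 22, 8]}
After line 4: result = d['b'] = [22, 22, 8]

[22, 22, 8]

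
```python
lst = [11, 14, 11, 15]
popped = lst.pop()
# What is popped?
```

15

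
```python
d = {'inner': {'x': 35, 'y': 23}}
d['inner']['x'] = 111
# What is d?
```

After line 1: d = {'inner': {'x': 35, 'y': 23}}
After line 2 (inner x overwritten): d = {'inner': {'x': 111, 'y': 23}}

{'inner': {'x': 111, 'y': 23}}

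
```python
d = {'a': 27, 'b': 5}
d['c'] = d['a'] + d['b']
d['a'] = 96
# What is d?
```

After line 1: d = {'a': 27, 'b': 5}
After line 2 (d['c'] = 27 + 5): d = {'a': 27, 'b': 5, 'c': 32}
After line 3: d = {'a': 96, 'b': 5, 'c': 32}

{'a': 96, 'b': 5, 'c': 32}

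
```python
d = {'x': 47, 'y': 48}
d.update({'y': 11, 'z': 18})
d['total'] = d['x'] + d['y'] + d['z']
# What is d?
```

After line 1: d = {'x': 47, 'y': 48}
After line 2 (y overwritten, z added): d = {'x': 47, 'y': 11, 'z': 18}
After line 3 (total = 47 + 11 + 18 = 76): d = {'x': 47, 'y': 11, 'z': 18, 'total': 76}

{'x': 47, 'y': 11, 'z': 18, 'total': 76}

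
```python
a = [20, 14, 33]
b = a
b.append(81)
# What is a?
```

After line 1: a = [20, 14, 33]
After line 2 (b = a is an alias, same object): a = [20, 14, 33], b = [20, 14, 33]
After line 3 (b.append mutates the shared list): a = [20, 14, 33, 81], b = [20, 14, 33, 81]

[20, 14, 33, 81]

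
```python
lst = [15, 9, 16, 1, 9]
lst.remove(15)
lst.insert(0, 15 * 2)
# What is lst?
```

After line 1: lst = [15, 9, 16, 1, 9]
After line 2 (remove first 15): lst = [9, 16, 1, 9]
After line 3 (insert 30 at index 0): lst = [30, 9, 16, 1, 9]

[30, 9, 16, 1, 9]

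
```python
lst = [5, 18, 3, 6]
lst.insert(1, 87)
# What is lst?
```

[5, 87, 18, 3, 6]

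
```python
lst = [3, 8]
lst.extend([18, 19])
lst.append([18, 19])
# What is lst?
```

After line 1: lst = [3, 8]
After line 2 (extend unpacks [18, 19]): lst = [3, 8, 18, 19]
After line 3 (append adds [18, 19] as single element): lst = [3, 8, 18, 19, [18, 19]]

[3, 8, 18, 19, [18, 19]]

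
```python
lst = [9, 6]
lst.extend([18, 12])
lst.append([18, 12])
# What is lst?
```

After line 1: lst = [9, 6]
After line 2 (extend unpacks [18, 12]): lst = [9, 6, 18, 12]
After line 3 (append adds [18, 12] as single element): lst = [9, 6, 18, 12, [18, 12]]

[9, 6, 18, 12, [18, 12]]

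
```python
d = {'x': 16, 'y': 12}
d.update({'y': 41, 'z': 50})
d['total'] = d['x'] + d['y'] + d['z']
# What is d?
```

After line 1: d = {'x': 16, 'y': 12}
After line 2 (y overwritten, z added): d = {'x': 16, 'y': 41, 'z': 50}
After line 3 (total = 16 + 41 + 50 = 107): d = {'x': 16, 'y': 41, 'z': 50, 'total': 107}

{'x': 16, 'y': 41, 'z': 50, 'total': 107}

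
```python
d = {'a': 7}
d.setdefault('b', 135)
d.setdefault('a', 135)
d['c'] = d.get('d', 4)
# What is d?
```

After line 1: d = {'a': 7}
After line 2 (setdefault adds 'b'=135): d = {'a': 7, 'b': 135}
After line 3 (setdefault 'a' no-op, already exists): d = {'a': 7, 'b': 135}
After line 4 (get('d', 4) returns default since 'd' not in d): d = {'a': 7, 'b': 135, 'c': 4}

{'a': 7, 'b': 135, 'c': 4}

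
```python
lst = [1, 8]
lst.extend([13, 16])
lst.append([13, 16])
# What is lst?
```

After line 1: lst = [1, 8]
After line 2 (extend unpacks [13, 16]): lst = [1, 8, 13, 16]
After line 3 (append adds [13, 16] as single element): lst = [1, 8, 13, 16, [13, 16]]

[1, 8, 13, 16, [13, 16]]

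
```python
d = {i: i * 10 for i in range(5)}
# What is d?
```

{0: 0, 1: 10, 2: 20, 3: 30, 4: 40}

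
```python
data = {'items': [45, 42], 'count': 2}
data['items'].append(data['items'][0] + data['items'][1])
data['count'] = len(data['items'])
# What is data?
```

After line 1: data = {'items': [45, 42], 'count': 2}
After line 2 (append 45 + 42 = 87): data = {'items': [45, 42, 87], 'count': 2}
After line 3 (count = len(items) = 3): data = {'items': [45, 42, 87], 'count': 3}

{'items': [45, 42, 87], 'count': 3}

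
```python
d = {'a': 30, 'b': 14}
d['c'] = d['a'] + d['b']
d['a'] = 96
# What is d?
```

After line 1: d = {'a': 30, 'b': 14}
After line 2 (d['c'] = 30 + 14): d = {'a': 30, 'b': 14, 'c': 44}
After line 3: d = {'a': 96, 'b': 14, 'c': 44}

{'a': 96, 'b': 14, 'c': 44}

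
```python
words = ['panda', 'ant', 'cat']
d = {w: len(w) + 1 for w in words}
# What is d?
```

{'panda': 6, 'ant': 4, 'cat': 4}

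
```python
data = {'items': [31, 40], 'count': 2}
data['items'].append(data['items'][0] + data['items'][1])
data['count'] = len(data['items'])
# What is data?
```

After line 1: data = {'items': [31, 40], 'count': 2}
After line 2 (append 31 + 40 = 71): data = {'items': [31, 40, 71], 'count': 2}
After line 3 (count = len(items) = 3): data = {'items': [31, 40, 71], 'count': 3}

{'items': [31, 40, 71], 'count': 3}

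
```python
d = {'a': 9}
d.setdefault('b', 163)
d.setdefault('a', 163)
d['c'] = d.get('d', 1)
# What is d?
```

After line 1: d = {'a': 9}
After line 2 (setdefault adds 'b'=163): d = {'a': 9, 'b': 163}
After line 3 (setdefault 'a' no-op, already exists): d = {'a': 9, 'b': 163}
After line 4 (get('d', 1) returns default since 'd' not in d): d = {'a': 9, 'b': 163, 'c': 1}

{'a': 9, 'b': 163, 'c': 1}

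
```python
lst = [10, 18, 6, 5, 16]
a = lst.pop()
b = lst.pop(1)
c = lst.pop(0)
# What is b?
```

After line 1: lst = [10, 18, 6, 5, 16]
After line 2 (pop() -> a = 16): lst = [10, 18, 6, 5]
After line 3 (pop(1) -> b = 18): lst = [10, 6, 5]
After line 4 (pop(0) -> c = 10): lst = [6, 5]

18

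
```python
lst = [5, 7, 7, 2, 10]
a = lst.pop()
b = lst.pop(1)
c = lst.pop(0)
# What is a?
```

After line 1: lst = [5, 7, 7, 2, 10]
After line 2 (pop() -> a = 10): lst = [5, 7, 7, 2]
After line 3 (pop(1) -> b = 7): lst = [5, 7, 2]
After line 4 (pop(0) -> c = 5): lst = [7, 2]

10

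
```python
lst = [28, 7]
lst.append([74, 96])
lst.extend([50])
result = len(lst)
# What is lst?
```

After line 1: lst = [28, 7]
After line 2 (append adds [74, 96] as single element): lst = [28, 7, [74, 96]]
After line 3 (extend unpacks [50], adds 50): lst = [28, 7, [74, 96], 50]
After line 4: result = len(lst) = 4

[28, 7, [74, 96], 50]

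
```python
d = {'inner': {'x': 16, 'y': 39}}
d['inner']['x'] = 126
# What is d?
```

After line 1: d = {'inner': {'x': 16, 'y': 39}}
After line 2 (inner x overwritten): d = {'inner': {'x': 126, 'y': 39}}

{'inner': {'x': 126, 'y': 39}}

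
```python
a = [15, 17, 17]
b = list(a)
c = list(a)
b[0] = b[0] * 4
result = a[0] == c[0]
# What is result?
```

After line 1: a = [15, 17, 17]
After line 2 (b = list(a), copy): a = [15, 17, 17], b = [15, 17, 17]
After line 3 (c = list(a) is a copy, new object): c = [15, 17, 17]
After line 4 (b[0] = 15 * 4 = 60; only b mutates (copy)): a = [15, 17, 17], b = [60, 17, 17], c = [15, 17, 17]
After line 5 (a[0] = 15, c[0] = 15; result = True)

True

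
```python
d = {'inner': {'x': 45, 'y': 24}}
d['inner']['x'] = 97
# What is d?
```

After line 1: d = {'inner': {'x': 45, 'y': 24}}
After line 2 (inner x overwritten): d = {'inner': {'x': 97, 'y': 24}}

{'inner': {'x': 97, 'y': 24}}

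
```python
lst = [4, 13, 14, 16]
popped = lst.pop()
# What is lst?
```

[4, 13, 14]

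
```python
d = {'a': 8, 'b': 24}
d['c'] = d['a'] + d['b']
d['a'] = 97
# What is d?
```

After line 1: d = {'a': 8, 'b': 24}
After line 2 (d['c'] = 8 + 24): d = {'a': 8, 'b': 24, 'c': 32}
After line 3: d = {'a': 97, 'b': 24, 'c': 32}

{'a': 97, 'b': 24, 'c': 32}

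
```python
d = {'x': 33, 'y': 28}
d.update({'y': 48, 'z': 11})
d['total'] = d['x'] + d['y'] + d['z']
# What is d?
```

After line 1: d = {'x': 33, 'y': 28}
After line 2 (y overwritten, z added): d = {'x': 33, 'y': 48, 'z': 11}
After line 3 (total = 33 + 48 + 11 = 92): d = {'x': 33, 'y': 48, 'z': 11, 'total': 92}

{'x': 33, 'y': 48, 'z': 11, 'total': 92}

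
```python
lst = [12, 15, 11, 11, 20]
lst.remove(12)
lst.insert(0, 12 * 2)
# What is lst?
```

After line 1: lst = [12, 15, 11, 11, 20]
After line 2 (remove first 12): lst = [15, 11, 11, 20]
After line 3 (insert 24 at index 0): lst = [24, 15, 11, 11, 20]

[24, 15, 11, 11, 20]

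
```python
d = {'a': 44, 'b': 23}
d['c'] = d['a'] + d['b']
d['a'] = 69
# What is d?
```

After line 1: d = {'a': 44, 'b': 23}
After line 2 (d['c'] = 44 + 23): d = {'a': 44, 'b': 23, 'c': 67}
After line 3: d = {'a': 69, 'b': 23, 'c': 67}

{'a': 69, 'b': 23, 'c': 67}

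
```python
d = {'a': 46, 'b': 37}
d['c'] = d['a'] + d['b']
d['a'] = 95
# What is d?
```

After line 1: d = {'a': 46, 'b': 37}
After line 2 (d['c'] = 46 + 37): d = {'a': 46, 'b': 37, 'c': 83}
After line 3: d = {'a': 95, 'b': 37, 'c': 83}

{'a': 95, 'b': 37, 'c': 83}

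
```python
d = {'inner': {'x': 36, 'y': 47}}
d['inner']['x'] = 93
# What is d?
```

After line 1: d = {'inner': {'x': 36, 'y': 47}}
After line 2 (inner x overwritten): d = {'inner': {'x': 93, 'y': 47}}

{'inner': {'x': 93, 'y': 47}}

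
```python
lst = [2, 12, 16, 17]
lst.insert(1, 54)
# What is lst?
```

[2, 54, 12, 16, 17]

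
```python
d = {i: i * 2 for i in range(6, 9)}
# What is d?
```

{6: 12, 7: 14, 8: 16}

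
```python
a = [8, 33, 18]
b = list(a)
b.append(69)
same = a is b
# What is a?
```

After line 1: a = [8, 33, 18]
After line 2 (b = list(a) is a shallow copy, new object): a = [8, 33, 18], b = [8, 33, 18]
After line 3 (append only mutates b): a = [8, 33, 18], b = [8, 33, 18, 69]
After line 4 (same = a is b; different objects -> False): same = False

[8, 33, 18]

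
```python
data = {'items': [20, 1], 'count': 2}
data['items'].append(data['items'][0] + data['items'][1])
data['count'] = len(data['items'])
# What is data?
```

After line 1: data = {'items': [20, 1], 'count': 2}
After line 2 (append 20 + 1 = 21): data = {'items': [20, 1, 21], 'count': 2}
After line 3 (count = len(items) = 3): data = {'items': [20, 1, 21], 'count': 3}

{'items': [20, 1, 21], 'count': 3}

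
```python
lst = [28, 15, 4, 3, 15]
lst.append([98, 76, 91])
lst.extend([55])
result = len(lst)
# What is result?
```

After line 1: lst = [28, 15, 4, 3, 15]
After line 2 (append adds [98, 76, 91] as single element): lst = [28, 15, 4, 3, 15, [98, 76, 91]]
After line 3 (extend unpacks [55], adds 55): lst = [28, 15, 4, 3, 15, [98, 76, 91], 55]
After line 4: result = len(lst) = 7

7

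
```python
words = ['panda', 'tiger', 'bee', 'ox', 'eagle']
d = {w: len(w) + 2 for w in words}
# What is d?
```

{'panda': 7, 'tiger': 7, 'bee': 5, 'ox': 4, 'eagle': 7}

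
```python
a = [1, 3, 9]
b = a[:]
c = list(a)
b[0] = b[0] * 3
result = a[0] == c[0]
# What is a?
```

After line 1: a = [1, 3, 9]
After line 2 (b = a[:], copy): a = [1, 3, 9], b = [1, 3, 9]
After line 3 (c = list(a) is a copy, new object): c = [1, 3, 9]
After line 4 (b[0] = 1 * 3 = 3; only b mutates (copy)): a = [1, 3, 9], b = [3, 3, 9], c = [1, 3, 9]
After line 5 (a[0] = 1, c[0] = 1; result = True)

[1, 3, 9]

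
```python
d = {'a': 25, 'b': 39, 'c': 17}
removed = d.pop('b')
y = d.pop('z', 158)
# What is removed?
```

After line 1: d = {'a': 25, 'b': 39, 'c': 17}
After line 2 (pop 'b' returns 39): d = {'a': 25, 'c': 17}, removed = 39
After line 3 (pop 'z' missing, returns default 158): d = {'a': 25, 'c': 17}, y = 158

39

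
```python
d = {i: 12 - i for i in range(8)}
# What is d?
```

{0: 12, 1: 11, 2: 10, 3: 9, 4: 8, 5: 7, 6: 6, 7: 5}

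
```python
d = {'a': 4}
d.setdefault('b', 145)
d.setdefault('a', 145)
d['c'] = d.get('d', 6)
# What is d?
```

After line 1: d = {'a': 4}
After line 2 (setdefault adds 'b'=145): d = {'a': 4, 'b': 145}
After line 3 (setdefault 'a' no-op, already exists): d = {'a': 4, 'b': 145}
After line 4 (get('d', 6) returns default since 'd' not in d): d = {'a': 4, 'b': 145, 'c': 6}

{'a': 4, 'b': 145, 'c': 6}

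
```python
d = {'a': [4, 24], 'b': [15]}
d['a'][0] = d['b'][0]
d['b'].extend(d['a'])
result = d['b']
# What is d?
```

After line 1: d = {'a': [4, 24], 'b': [15]}
After line 2 (a[0] = b[0] = 15): d = {'a': [15, 24], 'b': [15]}
After line 3 (b.extend(a) appends [15, 24]): d = {'a': [15, 24], 'b': [15, 15, 24]}
After line 4: result = d['b'] = [15, 15, 24]

{'a': [15, 24], 'b': [15, 15, 24]}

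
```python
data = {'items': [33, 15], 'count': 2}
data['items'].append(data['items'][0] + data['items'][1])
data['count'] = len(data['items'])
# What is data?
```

After line 1: data = {'items': [33, 15], 'count': 2}
After line 2 (append 33 + 15 = 48): data = {'items': [33, 15, 48], 'count': 2}
After line 3 (count = len(items) = 3): data = {'items': [33, 15, 48], 'count': 3}

{'items': [33, 15, 48], 'count': 3}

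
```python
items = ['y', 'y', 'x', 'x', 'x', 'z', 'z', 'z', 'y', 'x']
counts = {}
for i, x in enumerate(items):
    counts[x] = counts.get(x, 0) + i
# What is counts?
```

Initial: counts = {}, items = ['y', 'y', 'x', 'x', 'x', 'z', 'z', 'z', 'y', 'x']
i=0, x='y': counts = {'y': 0}
i=1, x='y': counts = {'y': 1}
i=2, x='x': counts = {'y': 1, 'x': 2}
i=3, x='x': counts = {'y': 1, 'x': 5}
i=4, x='x': counts = {'y': 1, 'x': 9}
i=5, x='z': counts = {'y': 1, 'x': 9, 'z': 5}
i=6, x='z': counts = {'y': 1, 'x': 9, 'z': 11}
i=7, x='z': counts = {'y': 1, 'x': 9, 'z': 18}
i=8, x='y': counts = {'y': 9, 'x': 9, 'z': 18}
i=9, x='x': counts = {'y': 9, 'x': 18, 'z': 18}

{'y': 9, 'x': 18, 'z': 18}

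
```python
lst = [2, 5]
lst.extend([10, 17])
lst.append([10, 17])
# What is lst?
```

After line 1: lst = [2, 5]
After line 2 (extend unpacks [10, 17]): lst = [2, 5, 10, 17]
After line 3 (append adds [10, 17] as single element): lst = [2, 5, 10, 17, [10, 17]]

[2, 5, 10, 17, [10, 17]]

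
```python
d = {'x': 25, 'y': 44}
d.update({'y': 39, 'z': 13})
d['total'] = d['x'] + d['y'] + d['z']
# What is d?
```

After line 1: d = {'x': 25, 'y': 44}
After line 2 (y overwritten, z added): d = {'x': 25, 'y': 39, 'z': 13}
After line 3 (total = 25 + 39 + 13 = 77): d = {'x': 25, 'y': 39, 'z': 13, 'total': 77}

{'x': 25, 'y': 39, 'z': 13, 'total': 77}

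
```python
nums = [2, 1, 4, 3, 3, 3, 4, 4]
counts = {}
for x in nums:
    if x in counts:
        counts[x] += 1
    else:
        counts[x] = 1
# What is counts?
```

Initial: counts = {}, nums = [2, 1, 4, 3, 3, 3, 4, 4]
See 2: counts = {2: 1}
See 1: counts = {2: 1, 1: 1}
See 4: counts = {2: 1, 1: 1, 4: 1}
See 3: counts = {2: 1, 1: 1, 4: 1, 3: 1}
See 3: counts = {2: 1, 1: 1, 4: 1, 3: 2}
See 3: counts = {2: 1, 1: 1, 4: 1, 3: 3}
See 4: counts = {2: 1, 1: 1, 4: 2, 3: 3}
See 4: counts = {2: 1, 1: 1, 4: 3, 3: 3}

{2: 1, 1: 1, 4: 3, 3: 3}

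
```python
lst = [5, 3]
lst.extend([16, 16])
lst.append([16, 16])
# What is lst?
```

After line 1: lst = [5, 3]
After line 2 (extend unpacks [16, 16]): lst = [5, 3, 16, 16]
After line 3 (append adds [16, 16] as single element): lst = [5, 3, 16, 16, [16, 16]]

[5, 3, 16, 16, [16, 16]]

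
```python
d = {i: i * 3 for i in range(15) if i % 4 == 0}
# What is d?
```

{0: 0, 4: 12, 8: 24, 12: 36}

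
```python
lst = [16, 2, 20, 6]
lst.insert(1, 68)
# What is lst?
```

[16, 68, 2, 20, 6]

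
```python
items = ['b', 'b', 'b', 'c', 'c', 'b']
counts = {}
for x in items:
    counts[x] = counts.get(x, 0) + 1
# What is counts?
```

Initial: counts = {}, items = ['b', 'b', 'b', 'c', 'c', 'b']
See 'b': counts = {'b': 1}
See 'b': counts = {'b': 2}
See 'b': counts = {'b': 3}
See 'c': counts = {'b': 3, 'c': 1}
See 'c': counts = {'b': 3, 'c': 2}
See 'b': counts = {'b': 4, 'c': 2}

{'b': 4, 'c': 2}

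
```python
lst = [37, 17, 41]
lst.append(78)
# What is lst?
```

[37, 17, 41, 78]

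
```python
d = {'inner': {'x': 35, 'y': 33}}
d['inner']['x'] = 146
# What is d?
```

After line 1: d = {'inner': {'x': 35, 'y': 33}}
After line 2 (inner x overwritten): d = {'inner': {'x': 146, 'y': 33}}

{'inner': {'x': 146, 'y': 33}}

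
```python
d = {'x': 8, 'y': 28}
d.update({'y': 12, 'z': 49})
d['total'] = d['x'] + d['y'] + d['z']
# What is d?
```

After line 1: d = {'x': 8, 'y': 28}
After line 2 (y overwritten, z added): d = {'x': 8, 'y': 12, 'z': 49}
After line 3 (total = 8 + 12 + 49 = 69): d = {'x': 8, 'y': 12, 'z': 49, 'total': 69}

{'x': 8, 'y': 12, 'z': 49, 'total': 69}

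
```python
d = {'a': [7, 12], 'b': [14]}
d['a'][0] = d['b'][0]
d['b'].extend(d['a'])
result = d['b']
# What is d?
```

After line 1: d = {'a': [7, 12], 'b': [14]}
After line 2 (a[0] = b[0] = 14): d = {'a': [14, 12], 'b': [14]}
After line 3 (b.extend(a) appends [14, 12]): d = {'a': [14, 12], 'b': [14, 14, 12]}
After line 4: result = d['b'] = [14, 14, 12]

{'a': [14, 12], 'b': [14, 14, 12]}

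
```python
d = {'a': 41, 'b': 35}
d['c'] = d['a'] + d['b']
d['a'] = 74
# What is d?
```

After line 1: d = {'a': 41, 'b': 35}
After line 2 (d['c'] = 41 + 35): d = {'a': 41, 'b': 35, 'c': 76}
After line 3: d = {'a': 74, 'b': 35, 'c': 76}

{'a': 74, 'b': 35, 'c': 76}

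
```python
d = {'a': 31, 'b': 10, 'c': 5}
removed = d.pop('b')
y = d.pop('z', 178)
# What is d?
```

After line 1: d = {'a': 31, 'b': 10, 'c': 5}
After line 2 (pop 'b' returns 10): d = {'a': 31, 'c': 5}, removed = 10
After line 3 (pop 'z' missing, returns default 178): d = {'a': 31, 'c': 5}, y = 178

{'a': 31, 'c': 5}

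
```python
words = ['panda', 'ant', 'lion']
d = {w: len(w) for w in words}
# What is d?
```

{'panda': 5, 'ant': 3, 'lion': 4}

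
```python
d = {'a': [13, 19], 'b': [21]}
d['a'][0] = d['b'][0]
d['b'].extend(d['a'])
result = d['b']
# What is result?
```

After line 1: d = {'a': [13, 19], 'b': [21]}
After line 2 (a[0] = b[0] = 21): d = {'a': [21, 19], 'b': [21]}
After line 3 (b.extend(a) appends [21, 19]): d = {'a': [21, 19], 'b': [21, 21, 19]}
After line 4: result = d['b'] = [21, 21, 19]

[21, 21, 19]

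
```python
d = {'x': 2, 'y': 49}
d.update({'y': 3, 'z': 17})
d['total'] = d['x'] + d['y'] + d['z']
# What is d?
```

After line 1: d = {'x': 2, 'y': 49}
After line 2 (y overwritten, z added): d = {'x': 2, 'y': 3, 'z': 17}
After line 3 (total = 2 + 3 + 17 = 22): d = {'x': 2, 'y': 3, 'z': 17, 'total': 22}

{'x': 2, 'y': 3, 'z': 17, 'total': 22}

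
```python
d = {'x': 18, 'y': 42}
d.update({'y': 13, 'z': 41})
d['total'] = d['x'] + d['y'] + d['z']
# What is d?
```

After line 1: d = {'x': 18, 'y': 42}
After line 2 (y overwritten, z added): d = {'x': 18, 'y': 13, 'z': 41}
After line 3 (total = 18 + 13 + 41 = 72): d = {'x': 18, 'y': 13, 'z': 41, 'total': 72}

{'x': 18, 'y': 13, 'z': 41, 'total': 72}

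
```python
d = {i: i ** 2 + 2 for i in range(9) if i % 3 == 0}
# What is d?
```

{0: 2, 3: 11, 6: 38}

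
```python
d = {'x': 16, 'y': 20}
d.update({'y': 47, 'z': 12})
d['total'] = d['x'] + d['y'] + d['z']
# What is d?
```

After line 1: d = {'x': 16, 'y': 20}
After line 2 (y overwritten, z added): d = {'x': 16, 'y': 47, 'z': 12}
After line 3 (total = 16 + 47 + 12 = 75): d = {'x': 16, 'y': 47, 'z': 12, 'total': 75}

{'x': 16, 'y': 47, 'z': 12, 'total': 75}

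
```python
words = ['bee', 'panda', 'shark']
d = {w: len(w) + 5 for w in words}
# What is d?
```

{'bee': 8, 'panda': 10, 'shark': 10}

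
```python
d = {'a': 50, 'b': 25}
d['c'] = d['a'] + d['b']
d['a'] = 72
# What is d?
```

After line 1: d = {'a': 50, 'b': 25}
After line 2 (d['c'] = 50 + 25): d = {'a': 50, 'b': 25, 'c': 75}
After line 3: d = {'a': 72, 'b': 25, 'c': 75}

{'a': 72, 'b': 25, 'c': 75}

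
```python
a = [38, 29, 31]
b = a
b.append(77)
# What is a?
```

After line 1: a = [38, 29, 31]
After line 2 (b = a is an alias, same object): a = [38, 29, 31], b = [38, 29, 31]
After line 3 (b.append mutates the shared list): a = [38, 29, 31, 77], b = [38, 29, 31, 77]

[38, 29, 31, 77]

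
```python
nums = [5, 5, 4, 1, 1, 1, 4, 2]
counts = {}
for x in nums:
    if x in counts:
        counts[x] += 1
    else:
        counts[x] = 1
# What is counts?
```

Initial: counts = {}, nums = [5, 5, 4, 1, 1, 1, 4, 2]
See 5: counts = {5: 1}
See 5: counts = {5: 2}
See 4: counts = {5: 2, 4: 1}
See 1: counts = {5: 2, 4: 1, 1: 1}
See 1: counts = {5: 2, 4: 1, 1: 2}
See 1: counts = {5: 2, 4: 1, 1: 3}
See 4: counts = {5: 2, 4: 2, 1: 3}
See 2: counts = {5: 2, 4: 2, 1: 3, 2: 1}

{5: 2, 4: 2, 1: 3, 2: 1}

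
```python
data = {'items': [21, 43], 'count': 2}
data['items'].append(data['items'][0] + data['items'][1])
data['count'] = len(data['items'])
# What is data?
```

After line 1: data = {'items': [21, 43], 'count': 2}
After line 2 (append 21 + 43 = 64): data = {'items': [21, 43, 64], 'count': 2}
After line 3 (count = len(items) = 3): data = {'items': [21, 43, 64], 'count': 3}

{'items': [21, 43, 64], 'count': 3}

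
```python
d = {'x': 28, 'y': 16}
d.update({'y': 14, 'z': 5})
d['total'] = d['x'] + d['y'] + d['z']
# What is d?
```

After line 1: d = {'x': 28, 'y': 16}
After line 2 (y overwritten, z added): d = {'x': 28, 'y': 14, 'z': 5}
After line 3 (total = 28 + 14 + 5 = 47): d = {'x': 28, 'y': 14, 'z': 5, 'total': 47}

{'x': 28, 'y': 14, 'z': 5, 'total': 47}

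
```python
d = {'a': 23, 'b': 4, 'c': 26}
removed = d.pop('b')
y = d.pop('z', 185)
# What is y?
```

After line 1: d = {'a': 23, 'b': 4, 'c': 26}
After line 2 (pop 'b' returns 4): d = {'a': 23, 'c': 26}, removed = 4
After line 3 (pop 'z' missing, returns default 185): d = {'a': 23, 'c': 26}, y = 185

185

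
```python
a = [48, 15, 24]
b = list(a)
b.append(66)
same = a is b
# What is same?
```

After line 1: a = [48, 15, 24]
After line 2 (b = list(a) is a shallow copy, new object): a = [48, 15, 24], b = [48, 15, 24]
After line 3 (append only mutates b): a = [48, 15, 24], b = [48, 15, 24, 66]
After line 4 (same = a is b; different objects -> False): same = False

False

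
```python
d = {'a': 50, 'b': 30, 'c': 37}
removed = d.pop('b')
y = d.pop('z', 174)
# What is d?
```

After line 1: d = {'a': 50, 'b': 30, 'c': 37}
After line 2 (pop 'b' returns 30): d = {'a': 50, 'c': 37}, removed = 30
After line 3 (pop 'z' missing, returns default 174): d = {'a': 50, 'c': 37}, y = 174

{'a': 50, 'c': 37}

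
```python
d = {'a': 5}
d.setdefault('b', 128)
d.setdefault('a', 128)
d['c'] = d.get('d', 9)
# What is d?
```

After line 1: d = {'a': 5}
After line 2 (setdefault adds 'b'=128): d = {'a': 5, 'b': 128}
After line 3 (setdefault 'a' no-op, already exists): d = {'a': 5, 'b': 128}
After line 4 (get('d', 9) returns default since 'd' not in d): d = {'a': 5, 'b': 128, 'c': 9}

{'a': 5, 'b': 128, 'c': 9}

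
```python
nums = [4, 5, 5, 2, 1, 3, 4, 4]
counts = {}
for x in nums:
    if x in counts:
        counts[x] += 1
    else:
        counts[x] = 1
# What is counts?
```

Initial: counts = {}, nums = [4, 5, 5, 2, 1, 3, 4, 4]
See 4: counts = {4: 1}
See 5: counts = {4: 1, 5: 1}
See 5: counts = {4: 1, 5: 2}
See 2: counts = {4: 1, 5: 2, 2: 1}
See 1: counts = {4: 1, 5: 2, 2: 1, 1: 1}
See 3: counts = {4: 1, 5: 2, 2: 1, 1: 1, 3: 1}
See 4: counts = {4: 2, 5: 2, 2: 1, 1: 1, 3: 1}
See 4: counts = {4: 3, 5: 2, 2: 1, 1: 1, 3: 1}

{4: 3, 5: 2, 2: 1, 1: 1, 3: 1}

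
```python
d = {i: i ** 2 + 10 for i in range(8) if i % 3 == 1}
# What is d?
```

{1: 11, 4: 26, 7: 59}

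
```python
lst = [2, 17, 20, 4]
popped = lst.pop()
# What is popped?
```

4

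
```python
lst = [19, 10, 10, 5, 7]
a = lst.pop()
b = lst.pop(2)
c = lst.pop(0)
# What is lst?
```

After line 1: lst = [19, 10, 10, 5, 7]
After line 2 (pop() -> a = 7): lst = [19, 10, 10, 5]
After line 3 (pop(2) -> b = 10): lst = [19, 10, 5]
After line 4 (pop(0) -> c = 19): lst = [10, 5]

[10, 5]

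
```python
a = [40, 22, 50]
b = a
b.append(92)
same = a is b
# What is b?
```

After line 1: a = [40, 22, 50]
After line 2 (b = a is an alias, same object): a = [40, 22, 50], b = [40, 22, 50]
After line 3 (b.append mutates the shared list): a = [40, 22, 50, 92], b = [40, 22, 50, 92]
After line 4 (same = a is b; same object -> True): same = True

[40, 22, 50, 92]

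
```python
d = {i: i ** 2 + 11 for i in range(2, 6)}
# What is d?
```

{2: 15, 3: 20, 4: 27, 5: 36}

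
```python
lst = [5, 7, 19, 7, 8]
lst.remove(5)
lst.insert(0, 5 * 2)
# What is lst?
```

After line 1: lst = [5, 7, 19, 7, 8]
After line 2 (remove first 5): lst = [7, 19, 7, 8]
After line 3 (insert 10 at index 0): lst = [10, 7, 19, 7, 8]

[10, 7, 19, 7, 8]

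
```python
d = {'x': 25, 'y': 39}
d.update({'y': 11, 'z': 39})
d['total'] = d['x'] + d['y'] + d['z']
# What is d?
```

After line 1: d = {'x': 25, 'y': 39}
After line 2 (y overwritten, z added): d = {'x': 25, 'y': 11, 'z': 39}
After line 3 (total = 25 + 11 + 39 = 75): d = {'x': 25, 'y': 11, 'z': 39, 'total': 75}

{'x': 25, 'y': 11, 'z': 39, 'total': 75}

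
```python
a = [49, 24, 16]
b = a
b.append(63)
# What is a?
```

After line 1: a = [49, 24, 16]
After line 2 (b = a is an alias, same object): a = [49, 24, 16], b = [49, 24, 16]
After line 3 (b.append mutates the shared list): a = [49, 24, 16, 63], b = [49, 24, 16, 63]

[49, 24, 16, 63]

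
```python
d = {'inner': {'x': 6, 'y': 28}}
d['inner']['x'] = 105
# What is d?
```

After line 1: d = {'inner': {'x': 6, 'y': 28}}
After line 2 (inner x overwritten): d = {'inner': {'x': 105, 'y': 28}}

{'inner': {'x': 105, 'y': 28}}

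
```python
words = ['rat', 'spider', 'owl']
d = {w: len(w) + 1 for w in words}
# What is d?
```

{'rat': 4, 'spider': 7, 'owl': 4}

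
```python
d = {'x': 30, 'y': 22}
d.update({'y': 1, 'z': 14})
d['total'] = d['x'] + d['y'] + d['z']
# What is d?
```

After line 1: d = {'x': 30, 'y': 22}
After line 2 (y overwritten, z added): d = {'x': 30, 'y': 1, 'z': 14}
After line 3 (total = 30 + 1 + 14 = 45): d = {'x': 30, 'y': 1, 'z': 14, 'total': 45}

{'x': 30, 'y': 1, 'z': 14, 'total': 45}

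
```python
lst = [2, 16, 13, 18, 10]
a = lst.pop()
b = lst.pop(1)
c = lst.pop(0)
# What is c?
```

After line 1: lst = [2, 16, 13, 18, 10]
After line 2 (pop() -> a = 10): lst = [2, 16, 13, 18]
After line 3 (pop(1) -> b = 16): lst = [2, 13, 18]
After line 4 (pop(0) -> c = 2): lst = [13, 18]

2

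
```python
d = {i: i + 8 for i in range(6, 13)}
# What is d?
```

{6: 14, 7: 15, 8: 16, 9: 17, 10: 18, 11: 19, 12: 20}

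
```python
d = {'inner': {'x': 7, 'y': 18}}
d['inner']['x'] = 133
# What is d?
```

After line 1: d = {'inner': {'x': 7, 'y': 18}}
After line 2 (inner x overwritten): d = {'inner': {'x': 133, 'y': 18}}

{'inner': {'x': 133, 'y': 18}}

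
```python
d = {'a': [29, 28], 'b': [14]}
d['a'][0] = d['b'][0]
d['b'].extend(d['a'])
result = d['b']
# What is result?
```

After line 1: d = {'a': [29, 28], 'b': [14]}
After line 2 (a[0] = b[0] = 14): d = {'a': [14, 28], 'b': [14]}
After line 3 (b.extend(a) appends [14, 28]): d = {'a': [14, 28], 'b': [14, 14, 28]}
After line 4: result = d['b'] = [14, 14, 28]

[14, 14, 28]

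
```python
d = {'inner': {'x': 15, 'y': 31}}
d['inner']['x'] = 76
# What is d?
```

After line 1: d = {'inner': {'x': 15, 'y': 31}}
After line 2 (inner x overwritten): d = {'inner': {'x': 76, 'y': 31}}

{'inner': {'x': 76, 'y': 31}}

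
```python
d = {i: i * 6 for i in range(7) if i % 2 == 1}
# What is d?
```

{1: 6, 3: 18, 5: 30}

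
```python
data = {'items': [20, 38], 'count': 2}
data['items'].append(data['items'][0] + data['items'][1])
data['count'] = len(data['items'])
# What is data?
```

After line 1: data = {'items': [20, 38], 'count': 2}
After line 2 (append 20 + 38 = 58): data = {'items': [20, 38, 58], 'count': 2}
After line 3 (count = len(items) = 3): data = {'items': [20, 38, 58], 'count': 3}

{'items': [20, 38, 58], 'count': 3}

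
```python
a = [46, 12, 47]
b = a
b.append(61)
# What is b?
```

After line 1: a = [46, 12, 47]
After line 2 (b = a is an alias, same object): a = [46, 12, 47], b = [46, 12, 47]
After line 3 (b.append mutates the shared list): a = [46, 12, 47, 61], b = [46, 12, 47, 61]

[46, 12, 47, 61]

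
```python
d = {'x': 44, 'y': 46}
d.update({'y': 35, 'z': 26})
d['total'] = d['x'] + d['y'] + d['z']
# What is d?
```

After line 1: d = {'x': 44, 'y': 46}
After line 2 (y overwritten, z added): d = {'x': 44, 'y': 35, 'z': 26}
After line 3 (total = 44 + 35 + 26 = 105): d = {'x': 44, 'y': 35, 'z': 26, 'total': 105}

{'x': 44, 'y': 35, 'z': 26, 'total': 105}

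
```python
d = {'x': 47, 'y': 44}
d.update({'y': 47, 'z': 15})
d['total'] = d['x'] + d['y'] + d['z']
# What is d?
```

After line 1: d = {'x': 47, 'y': 44}
After line 2 (y overwritten, z added): d = {'x': 47, 'y': 47, 'z': 15}
After line 3 (total = 47 + 47 + 15 = 109): d = {'x': 47, 'y': 47, 'z': 15, 'total': 109}

{'x': 47, 'y': 47, 'z': 15, 'total': 109}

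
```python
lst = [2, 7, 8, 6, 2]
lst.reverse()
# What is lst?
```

[2, 6, 8, 7, 2]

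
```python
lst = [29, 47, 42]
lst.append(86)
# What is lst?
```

[29, 47, 42, 86]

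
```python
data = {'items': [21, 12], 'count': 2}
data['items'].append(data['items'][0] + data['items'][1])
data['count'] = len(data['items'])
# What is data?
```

After line 1: data = {'items': [21, 12], 'count': 2}
After line 2 (append 21 + 12 = 33): data = {'items': [21, 12, 33], 'count': 2}
After line 3 (count = len(items) = 3): data = {'items': [21, 12, 33], 'count': 3}

{'items': [21, 12, 33], 'count': 3}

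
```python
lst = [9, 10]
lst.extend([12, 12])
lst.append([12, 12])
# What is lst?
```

After line 1: lst = [9, 10]
After line 2 (extend unpacks [12, 12]): lst = [9, 10, 12, 12]
After line 3 (append adds [12, 12] as single element): lst = [9, 10, 12, 12, [12, 12]]

[9, 10, 12, 12, [12, 12]]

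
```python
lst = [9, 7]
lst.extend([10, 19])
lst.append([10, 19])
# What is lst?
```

After line 1: lst = [9, 7]
After line 2 (extend unpacks [10, 19]): lst = [9, 7, 10, 19]
After line 3 (append adds [10, 19] as single element): lst = [9, 7, 10, 19, [10, 19]]

[9, 7, 10, 19, [10, 19]]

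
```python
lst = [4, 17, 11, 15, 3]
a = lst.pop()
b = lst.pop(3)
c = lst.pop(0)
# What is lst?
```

After line 1: lst = [4, 17, 11, 15, 3]
After line 2 (pop() -> a = 3): lst = [4, 17, 11, 15]
After line 3 (pop(3) -> b = 15): lst = [4, 17, 11]
After line 4 (pop(0) -> c = 4): lst = [17, 11]

[17, 11]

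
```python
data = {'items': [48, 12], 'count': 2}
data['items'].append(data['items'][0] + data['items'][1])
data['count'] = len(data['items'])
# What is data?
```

After line 1: data = {'items': [48, 12], 'count': 2}
After line 2 (append 48 + 12 = 60): data = {'items': [48, 12, 60], 'count': 2}
After line 3 (count = len(items) = 3): data = {'items': [48, 12, 60], 'count': 3}

{'items': [48, 12, 60], 'count': 3}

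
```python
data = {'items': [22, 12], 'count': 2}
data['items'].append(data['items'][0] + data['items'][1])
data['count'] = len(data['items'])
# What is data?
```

After line 1: data = {'items': [22, 12], 'count': 2}
After line 2 (append 22 + 12 = 34): data = {'items': [22, 12, 34], 'count': 2}
After line 3 (count = len(items) = 3): data = {'items': [22, 12, 34], 'count': 3}

{'items': [22, 12, 34], 'count': 3}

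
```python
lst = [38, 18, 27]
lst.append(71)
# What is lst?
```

[38, 18, 27, 71]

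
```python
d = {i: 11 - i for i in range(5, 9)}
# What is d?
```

{5: 6, 6: 5, 7: 4, 8: 3}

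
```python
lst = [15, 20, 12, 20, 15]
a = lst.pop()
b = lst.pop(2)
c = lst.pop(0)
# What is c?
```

After line 1: lst = [15, 20, 12, 20, 15]
After line 2 (pop() -> a = 15): lst = [15, 20, 12, 20]
After line 3 (pop(2) -> b = 12): lst = [15, 20, 20]
After line 4 (pop(0) -> c = 15): lst = [20, 20]

15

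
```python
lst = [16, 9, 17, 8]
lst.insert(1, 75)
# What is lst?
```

[16, 75, 9, 17, 8]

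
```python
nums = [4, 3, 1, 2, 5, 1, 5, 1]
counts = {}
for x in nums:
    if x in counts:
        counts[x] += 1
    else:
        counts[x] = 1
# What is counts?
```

Initial: counts = {}, nums = [4, 3, 1, 2, 5, 1, 5, 1]
See 4: counts = {4: 1}
See 3: counts = {4: 1, 3: 1}
See 1: counts = {4: 1, 3: 1, 1: 1}
See 2: counts = {4: 1, 3: 1, 1: 1, 2: 1}
See 5: counts = {4: 1, 3: 1, 1: 1, 2: 1, 5: 1}
See 1: counts = {4: 1, 3: 1, 1: 2, 2: 1, 5: 1}
See 5: counts = {4: 1, 3: 1, 1: 2, 2: 1, 5: 2}
See 1: counts = {4: 1, 3: 1, 1: 3, 2: 1, 5: 2}

{4: 1, 3: 1, 1: 3, 2: 1, 5: 2}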